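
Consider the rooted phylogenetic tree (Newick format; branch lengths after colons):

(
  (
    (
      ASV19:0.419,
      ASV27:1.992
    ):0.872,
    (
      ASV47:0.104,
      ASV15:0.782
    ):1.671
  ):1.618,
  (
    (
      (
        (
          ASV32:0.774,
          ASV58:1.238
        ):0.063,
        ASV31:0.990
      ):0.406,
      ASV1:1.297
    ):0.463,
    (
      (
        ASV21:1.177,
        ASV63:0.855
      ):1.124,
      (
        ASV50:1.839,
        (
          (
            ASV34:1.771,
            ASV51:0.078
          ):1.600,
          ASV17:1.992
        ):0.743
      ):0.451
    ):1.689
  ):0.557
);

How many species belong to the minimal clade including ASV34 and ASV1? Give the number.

The MRCA of ASV34 and ASV1 is the node subtending ((((ASV32,ASV58),ASV31),ASV1),((ASV21,ASV63),(ASV50,((ASV34,ASV51),ASV17)))).
That clade contains 10 terminal taxa: ASV1, ASV17, ASV21, ASV31, ASV32, ASV34, ASV50, ASV51, ASV58, ASV63.

10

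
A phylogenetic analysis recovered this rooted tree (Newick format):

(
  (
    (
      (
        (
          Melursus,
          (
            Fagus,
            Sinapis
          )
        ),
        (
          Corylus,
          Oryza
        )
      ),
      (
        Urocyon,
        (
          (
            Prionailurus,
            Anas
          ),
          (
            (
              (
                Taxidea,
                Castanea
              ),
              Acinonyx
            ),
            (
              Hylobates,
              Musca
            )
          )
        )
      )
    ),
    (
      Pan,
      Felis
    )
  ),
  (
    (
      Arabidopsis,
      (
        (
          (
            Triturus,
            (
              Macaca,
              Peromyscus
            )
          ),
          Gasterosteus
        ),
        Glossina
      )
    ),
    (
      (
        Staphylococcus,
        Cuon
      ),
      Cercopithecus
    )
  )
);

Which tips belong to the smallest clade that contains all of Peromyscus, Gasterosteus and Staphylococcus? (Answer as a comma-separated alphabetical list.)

Tracing Peromyscus: it sits inside (Macaca,Peromyscus).
Tracing Gasterosteus: it sits inside ((Triturus,(Macaca,Peromyscus)),Gasterosteus).
Tracing Staphylococcus: it sits inside (Staphylococcus,Cuon).
The smallest clade enclosing all 3 is ((Arabidopsis,(((Triturus,(Macaca,Peromyscus)),Gasterosteus),Glossina)),((Staphylococcus,Cuon),Cercopithecus)); the answer is its 9 terminal taxa in alphabetical order.

Arabidopsis, Cercopithecus, Cuon, Gasterosteus, Glossina, Macaca, Peromyscus, Staphylococcus, Triturus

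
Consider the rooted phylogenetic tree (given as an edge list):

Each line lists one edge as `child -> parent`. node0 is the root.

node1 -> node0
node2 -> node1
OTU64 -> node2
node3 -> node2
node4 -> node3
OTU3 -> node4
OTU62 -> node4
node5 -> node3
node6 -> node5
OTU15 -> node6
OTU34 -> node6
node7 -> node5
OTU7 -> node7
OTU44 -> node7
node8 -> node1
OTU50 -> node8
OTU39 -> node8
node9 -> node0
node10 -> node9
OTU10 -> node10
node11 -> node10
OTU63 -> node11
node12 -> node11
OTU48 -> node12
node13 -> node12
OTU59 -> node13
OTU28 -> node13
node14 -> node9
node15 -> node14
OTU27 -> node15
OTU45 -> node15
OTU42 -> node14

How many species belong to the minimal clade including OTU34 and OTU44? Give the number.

The MRCA of OTU34 and OTU44 is the node subtending ((OTU15,OTU34),(OTU7,OTU44)).
That clade contains 4 terminal taxa: OTU15, OTU34, OTU44, OTU7.

4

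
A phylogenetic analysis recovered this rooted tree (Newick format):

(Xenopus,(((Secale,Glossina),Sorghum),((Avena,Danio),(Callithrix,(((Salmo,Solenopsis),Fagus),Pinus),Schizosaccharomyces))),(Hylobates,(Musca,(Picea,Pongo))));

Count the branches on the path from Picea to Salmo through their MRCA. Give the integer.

The MRCA of Picea and Salmo is the root of the tree.
From Picea up to that node: 4 branches. From Salmo up to the same node: 7 branches. Total: 4 + 7 = 11.

11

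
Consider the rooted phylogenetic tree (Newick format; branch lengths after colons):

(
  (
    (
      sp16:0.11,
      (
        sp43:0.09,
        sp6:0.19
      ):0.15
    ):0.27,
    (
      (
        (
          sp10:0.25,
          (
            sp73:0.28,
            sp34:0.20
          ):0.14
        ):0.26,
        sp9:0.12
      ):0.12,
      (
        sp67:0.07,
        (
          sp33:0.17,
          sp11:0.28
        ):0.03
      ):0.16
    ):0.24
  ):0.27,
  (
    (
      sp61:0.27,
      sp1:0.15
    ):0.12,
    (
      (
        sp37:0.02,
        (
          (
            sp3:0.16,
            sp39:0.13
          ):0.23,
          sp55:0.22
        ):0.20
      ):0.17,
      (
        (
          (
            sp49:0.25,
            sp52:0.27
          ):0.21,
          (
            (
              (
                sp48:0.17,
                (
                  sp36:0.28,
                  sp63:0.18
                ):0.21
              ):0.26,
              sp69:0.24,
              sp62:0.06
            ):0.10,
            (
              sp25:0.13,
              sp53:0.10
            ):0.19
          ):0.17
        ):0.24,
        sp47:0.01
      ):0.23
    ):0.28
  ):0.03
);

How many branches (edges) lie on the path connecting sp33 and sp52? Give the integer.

The MRCA of sp33 and sp52 is the root of the tree.
From sp33 up to that node: 5 branches. From sp52 up to the same node: 6 branches. Total: 5 + 6 = 11.

11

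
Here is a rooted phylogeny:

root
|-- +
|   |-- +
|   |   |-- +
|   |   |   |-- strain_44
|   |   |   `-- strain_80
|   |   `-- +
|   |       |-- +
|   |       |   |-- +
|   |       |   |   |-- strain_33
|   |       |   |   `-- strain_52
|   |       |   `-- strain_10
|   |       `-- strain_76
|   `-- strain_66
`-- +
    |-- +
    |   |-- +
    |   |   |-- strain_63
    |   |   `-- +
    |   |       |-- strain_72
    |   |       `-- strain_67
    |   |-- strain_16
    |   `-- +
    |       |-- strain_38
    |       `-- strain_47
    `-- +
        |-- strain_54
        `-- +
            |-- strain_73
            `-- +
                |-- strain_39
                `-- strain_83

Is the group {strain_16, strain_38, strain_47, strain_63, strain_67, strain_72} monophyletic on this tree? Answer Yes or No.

The most recent common ancestor of these taxa subtends ((strain_63,(strain_72,strain_67)),strain_16,(strain_38,strain_47)).
That clade has exactly 6 tips — every listed taxon and nothing else — so the group is monophyletic.

Yes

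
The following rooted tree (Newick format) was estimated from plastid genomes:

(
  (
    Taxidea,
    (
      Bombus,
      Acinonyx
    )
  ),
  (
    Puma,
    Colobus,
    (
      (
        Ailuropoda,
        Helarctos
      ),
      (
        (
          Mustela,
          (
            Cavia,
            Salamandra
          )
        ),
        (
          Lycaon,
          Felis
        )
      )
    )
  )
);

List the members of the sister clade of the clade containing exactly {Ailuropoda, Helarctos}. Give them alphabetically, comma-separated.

The clade containing exactly {Ailuropoda, Helarctos} attaches to the tree at the node subtending ((Ailuropoda,Helarctos),((Mustela,(Cavia,Salamandra)),(Lycaon,Felis))).
The other lineage descending from that same node — the sister group — is ((Mustela,(Cavia,Salamandra)),(Lycaon,Felis)); its 5 tips in alphabetical order are the answer.

Cavia, Felis, Lycaon, Mustela, Salamandra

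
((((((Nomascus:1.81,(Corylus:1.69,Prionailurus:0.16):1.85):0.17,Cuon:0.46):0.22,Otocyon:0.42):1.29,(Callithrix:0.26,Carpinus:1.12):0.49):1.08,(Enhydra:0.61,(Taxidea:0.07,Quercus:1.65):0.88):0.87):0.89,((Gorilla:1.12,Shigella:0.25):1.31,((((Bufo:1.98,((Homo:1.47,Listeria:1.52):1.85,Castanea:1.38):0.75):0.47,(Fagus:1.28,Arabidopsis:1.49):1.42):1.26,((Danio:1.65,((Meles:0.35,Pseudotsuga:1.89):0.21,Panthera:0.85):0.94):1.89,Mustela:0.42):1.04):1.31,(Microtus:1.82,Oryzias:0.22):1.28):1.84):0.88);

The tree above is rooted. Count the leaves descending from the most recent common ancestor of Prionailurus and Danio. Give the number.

25

The MRCA of Prionailurus and Danio is the root, so the clade is the entire tree.
That clade contains 25 terminal taxa: Arabidopsis, Bufo, Callithrix, Carpinus, Castanea, Corylus, Cuon, Danio, Enhydra, Fagus, Gorilla, Homo, Listeria, Meles, Microtus, Mustela, Nomascus, Oryzias, Otocyon, Panthera, Prionailurus, Pseudotsuga, Quercus, Shigella, Taxidea.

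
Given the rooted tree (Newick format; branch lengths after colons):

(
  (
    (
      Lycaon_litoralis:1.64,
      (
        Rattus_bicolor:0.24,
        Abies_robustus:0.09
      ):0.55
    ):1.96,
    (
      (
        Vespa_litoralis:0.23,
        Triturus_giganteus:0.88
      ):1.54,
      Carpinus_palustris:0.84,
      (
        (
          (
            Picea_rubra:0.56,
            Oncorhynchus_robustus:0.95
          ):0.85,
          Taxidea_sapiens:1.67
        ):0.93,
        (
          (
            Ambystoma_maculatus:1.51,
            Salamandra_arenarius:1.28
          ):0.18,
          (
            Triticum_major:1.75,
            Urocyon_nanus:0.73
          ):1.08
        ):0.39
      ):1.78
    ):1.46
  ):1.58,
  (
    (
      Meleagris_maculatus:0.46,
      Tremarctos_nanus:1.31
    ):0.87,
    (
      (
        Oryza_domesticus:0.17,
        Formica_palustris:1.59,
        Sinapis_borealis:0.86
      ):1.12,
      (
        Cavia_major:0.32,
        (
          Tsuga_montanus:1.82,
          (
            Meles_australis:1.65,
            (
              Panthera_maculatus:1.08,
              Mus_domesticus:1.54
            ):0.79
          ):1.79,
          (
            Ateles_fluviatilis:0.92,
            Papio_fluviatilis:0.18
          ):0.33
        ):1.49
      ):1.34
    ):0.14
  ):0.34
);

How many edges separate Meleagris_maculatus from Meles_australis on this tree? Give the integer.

The MRCA of Meleagris_maculatus and Meles_australis is the node subtending ((Meleagris_maculatus,Tremarctos_nanus),((Oryza_domesticus,Formica_palustris,Sinapis_borealis),(Cavia_major,(Tsuga_montanus,(Meles_australis,(Panthera_maculatus,Mus_domesticus)),(Ateles_fluviatilis,Papio_fluviatilis))))).
From Meleagris_maculatus up to that node: 2 branches. From Meles_australis up to the same node: 5 branches. Total: 2 + 5 = 7.

7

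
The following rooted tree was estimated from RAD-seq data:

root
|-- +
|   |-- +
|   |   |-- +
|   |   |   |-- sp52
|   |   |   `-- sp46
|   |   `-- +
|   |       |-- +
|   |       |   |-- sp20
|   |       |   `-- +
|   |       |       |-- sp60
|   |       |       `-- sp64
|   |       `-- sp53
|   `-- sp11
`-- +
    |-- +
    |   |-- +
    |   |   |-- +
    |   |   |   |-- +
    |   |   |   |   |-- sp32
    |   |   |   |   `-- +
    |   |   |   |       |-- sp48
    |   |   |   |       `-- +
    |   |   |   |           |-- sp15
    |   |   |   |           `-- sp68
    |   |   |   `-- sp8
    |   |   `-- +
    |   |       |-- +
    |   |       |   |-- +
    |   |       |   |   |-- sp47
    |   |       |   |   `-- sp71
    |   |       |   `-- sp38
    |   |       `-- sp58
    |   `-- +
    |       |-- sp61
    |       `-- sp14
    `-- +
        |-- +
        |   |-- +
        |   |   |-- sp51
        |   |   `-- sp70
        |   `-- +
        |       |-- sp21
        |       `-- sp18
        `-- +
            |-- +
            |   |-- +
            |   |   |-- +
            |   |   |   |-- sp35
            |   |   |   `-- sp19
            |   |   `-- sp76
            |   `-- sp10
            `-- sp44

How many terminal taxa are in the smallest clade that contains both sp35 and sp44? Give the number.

5

The MRCA of sp35 and sp44 is the node subtending ((((sp35,sp19),sp76),sp10),sp44).
That clade contains 5 terminal taxa: sp10, sp19, sp35, sp44, sp76.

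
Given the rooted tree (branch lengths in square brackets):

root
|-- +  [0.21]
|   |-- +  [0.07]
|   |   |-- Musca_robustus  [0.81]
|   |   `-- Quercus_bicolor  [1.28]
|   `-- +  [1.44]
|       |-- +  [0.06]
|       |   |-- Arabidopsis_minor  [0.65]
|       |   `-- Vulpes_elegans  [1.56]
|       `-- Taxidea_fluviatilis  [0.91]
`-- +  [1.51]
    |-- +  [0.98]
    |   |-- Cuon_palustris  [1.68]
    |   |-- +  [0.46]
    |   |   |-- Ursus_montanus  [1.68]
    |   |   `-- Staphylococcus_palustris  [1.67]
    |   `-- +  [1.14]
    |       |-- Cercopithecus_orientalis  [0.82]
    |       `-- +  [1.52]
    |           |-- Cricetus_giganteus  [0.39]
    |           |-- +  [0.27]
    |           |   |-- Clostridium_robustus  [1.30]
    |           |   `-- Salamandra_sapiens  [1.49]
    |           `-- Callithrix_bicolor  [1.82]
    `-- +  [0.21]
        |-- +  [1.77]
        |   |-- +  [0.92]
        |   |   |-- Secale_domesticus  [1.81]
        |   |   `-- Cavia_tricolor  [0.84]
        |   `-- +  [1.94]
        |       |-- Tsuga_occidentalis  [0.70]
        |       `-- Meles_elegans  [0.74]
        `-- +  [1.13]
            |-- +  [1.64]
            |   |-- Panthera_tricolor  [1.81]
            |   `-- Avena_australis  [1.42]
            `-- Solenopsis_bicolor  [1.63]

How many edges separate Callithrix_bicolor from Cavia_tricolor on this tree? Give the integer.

8

The MRCA of Callithrix_bicolor and Cavia_tricolor is the node subtending ((Cuon_palustris,(Ursus_montanus,Staphylococcus_palustris),(Cercopithecus_orientalis,(Cricetus_giganteus,(Clostridium_robustus,Salamandra_sapiens),Callithrix_bicolor))),(((Secale_domesticus,Cavia_tricolor),(Tsuga_occidentalis,Meles_elegans)),((Panthera_tricolor,Avena_australis),Solenopsis_bicolor))).
From Callithrix_bicolor up to that node: 4 branches. From Cavia_tricolor up to the same node: 4 branches. Total: 4 + 4 = 8.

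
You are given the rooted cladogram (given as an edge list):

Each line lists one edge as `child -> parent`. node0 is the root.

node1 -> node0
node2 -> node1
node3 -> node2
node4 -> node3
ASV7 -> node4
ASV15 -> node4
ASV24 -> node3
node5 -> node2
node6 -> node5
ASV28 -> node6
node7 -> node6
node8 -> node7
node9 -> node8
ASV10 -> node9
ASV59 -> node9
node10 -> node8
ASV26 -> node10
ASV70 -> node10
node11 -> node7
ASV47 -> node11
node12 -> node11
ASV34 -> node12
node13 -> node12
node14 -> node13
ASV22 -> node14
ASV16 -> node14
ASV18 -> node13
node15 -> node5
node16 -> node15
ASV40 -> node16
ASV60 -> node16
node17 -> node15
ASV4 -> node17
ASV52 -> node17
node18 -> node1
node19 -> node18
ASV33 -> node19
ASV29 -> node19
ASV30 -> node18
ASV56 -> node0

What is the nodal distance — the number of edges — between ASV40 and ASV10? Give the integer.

8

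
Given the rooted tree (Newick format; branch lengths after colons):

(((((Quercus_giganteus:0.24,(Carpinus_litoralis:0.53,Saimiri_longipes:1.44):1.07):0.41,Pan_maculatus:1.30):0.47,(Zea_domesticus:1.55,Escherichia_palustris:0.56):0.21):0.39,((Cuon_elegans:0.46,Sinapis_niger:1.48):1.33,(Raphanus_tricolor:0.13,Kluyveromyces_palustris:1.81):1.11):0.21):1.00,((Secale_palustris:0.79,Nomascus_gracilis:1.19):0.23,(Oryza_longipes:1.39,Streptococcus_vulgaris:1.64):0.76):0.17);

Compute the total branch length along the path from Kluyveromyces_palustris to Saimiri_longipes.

The path runs Kluyveromyces_palustris → … → MRCA → … → Saimiri_longipes; the MRCA is the node subtending ((((Quercus_giganteus,(Carpinus_litoralis,Saimiri_longipes)),Pan_maculatus),(Zea_domesticus,Escherichia_palustris)),((Cuon_elegans,Sinapis_niger),(Raphanus_tricolor,Kluyveromyces_palustris))).
Branch lengths along that path: 1.81 + 1.11 + 0.21 + 0.39 + 0.47 + 0.41 + 1.07 + 1.44 = 6.91.

6.91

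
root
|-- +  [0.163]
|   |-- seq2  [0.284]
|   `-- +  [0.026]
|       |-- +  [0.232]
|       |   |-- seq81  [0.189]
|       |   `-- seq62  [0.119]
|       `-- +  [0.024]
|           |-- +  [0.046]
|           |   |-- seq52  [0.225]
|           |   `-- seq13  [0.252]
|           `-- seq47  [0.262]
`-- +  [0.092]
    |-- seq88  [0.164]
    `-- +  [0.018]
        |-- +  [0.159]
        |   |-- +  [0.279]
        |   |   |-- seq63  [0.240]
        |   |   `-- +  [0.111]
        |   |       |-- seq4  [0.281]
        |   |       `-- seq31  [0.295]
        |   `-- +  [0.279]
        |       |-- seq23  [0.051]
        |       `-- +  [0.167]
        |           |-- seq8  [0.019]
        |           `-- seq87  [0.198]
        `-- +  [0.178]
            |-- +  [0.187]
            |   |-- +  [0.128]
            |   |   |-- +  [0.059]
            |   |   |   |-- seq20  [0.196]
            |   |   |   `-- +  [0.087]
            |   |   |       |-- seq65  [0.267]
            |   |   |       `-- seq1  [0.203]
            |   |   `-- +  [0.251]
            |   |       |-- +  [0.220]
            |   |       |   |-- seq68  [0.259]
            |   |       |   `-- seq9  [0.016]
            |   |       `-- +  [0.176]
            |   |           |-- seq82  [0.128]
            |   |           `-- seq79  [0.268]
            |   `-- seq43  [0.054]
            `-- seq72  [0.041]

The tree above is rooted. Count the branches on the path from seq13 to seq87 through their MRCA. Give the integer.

The MRCA of seq13 and seq87 is the root of the tree.
From seq13 up to that node: 5 branches. From seq87 up to the same node: 6 branches. Total: 5 + 6 = 11.

11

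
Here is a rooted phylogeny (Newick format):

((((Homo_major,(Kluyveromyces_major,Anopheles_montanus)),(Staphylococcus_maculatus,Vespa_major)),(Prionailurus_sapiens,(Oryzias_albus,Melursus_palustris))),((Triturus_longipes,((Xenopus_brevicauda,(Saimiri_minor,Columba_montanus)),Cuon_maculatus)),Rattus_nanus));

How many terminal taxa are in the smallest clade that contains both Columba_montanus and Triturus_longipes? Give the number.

The MRCA of Columba_montanus and Triturus_longipes is the node subtending (Triturus_longipes,((Xenopus_brevicauda,(Saimiri_minor,Columba_montanus)),Cuon_maculatus)).
That clade contains 5 terminal taxa: Columba_montanus, Cuon_maculatus, Saimiri_minor, Triturus_longipes, Xenopus_brevicauda.

5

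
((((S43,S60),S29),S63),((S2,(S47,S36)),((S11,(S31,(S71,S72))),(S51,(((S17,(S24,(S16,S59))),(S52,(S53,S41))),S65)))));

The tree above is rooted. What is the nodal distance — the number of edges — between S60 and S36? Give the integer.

8

The MRCA of S60 and S36 is the root of the tree.
From S60 up to that node: 4 branches. From S36 up to the same node: 4 branches. Total: 4 + 4 = 8.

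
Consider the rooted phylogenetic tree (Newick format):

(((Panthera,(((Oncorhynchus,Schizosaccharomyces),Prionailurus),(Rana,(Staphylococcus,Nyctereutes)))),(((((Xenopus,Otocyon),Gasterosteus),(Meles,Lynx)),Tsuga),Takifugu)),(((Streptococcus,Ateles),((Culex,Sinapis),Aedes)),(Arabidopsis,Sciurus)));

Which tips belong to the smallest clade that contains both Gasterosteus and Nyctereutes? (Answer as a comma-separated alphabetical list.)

Tracing Gasterosteus: it sits inside ((Xenopus,Otocyon),Gasterosteus).
Tracing Nyctereutes: it sits inside (Staphylococcus,Nyctereutes).
The smallest clade enclosing both is ((Panthera,(((Oncorhynchus,Schizosaccharomyces),Prionailurus),(Rana,(Staphylococcus,Nyctereutes)))),(((((Xenopus,Otocyon),Gasterosteus),(Meles,Lynx)),Tsuga),Takifugu)); the answer is its 14 terminal taxa in alphabetical order.

Gasterosteus, Lynx, Meles, Nyctereutes, Oncorhynchus, Otocyon, Panthera, Prionailurus, Rana, Schizosaccharomyces, Staphylococcus, Takifugu, Tsuga, Xenopus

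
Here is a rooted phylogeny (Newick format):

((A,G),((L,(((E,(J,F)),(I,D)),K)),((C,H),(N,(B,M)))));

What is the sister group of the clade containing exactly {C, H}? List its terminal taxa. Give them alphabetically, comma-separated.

B, M, N

The clade containing exactly {C, H} attaches to the tree at the node subtending ((C,H),(N,(B,M))).
The other lineage descending from that same node — the sister group — is (N,(B,M)); its 3 tips in alphabetical order are the answer.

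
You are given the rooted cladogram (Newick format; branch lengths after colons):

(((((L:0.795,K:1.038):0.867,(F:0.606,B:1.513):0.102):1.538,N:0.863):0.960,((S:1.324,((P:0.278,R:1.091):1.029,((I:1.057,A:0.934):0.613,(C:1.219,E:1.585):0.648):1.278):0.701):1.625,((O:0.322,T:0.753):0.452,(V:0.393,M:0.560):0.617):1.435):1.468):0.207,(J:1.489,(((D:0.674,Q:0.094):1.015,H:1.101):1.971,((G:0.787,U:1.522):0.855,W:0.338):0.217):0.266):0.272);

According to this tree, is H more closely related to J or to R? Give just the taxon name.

J

The MRCA of H and J subtends (J,(((D,Q),H),((G,U),W))) (7 taxa).
The MRCA of H and R is the root, subtending the entire tree (23 taxa).
The first is nested inside the second, so H shares a more recent common ancestor with J.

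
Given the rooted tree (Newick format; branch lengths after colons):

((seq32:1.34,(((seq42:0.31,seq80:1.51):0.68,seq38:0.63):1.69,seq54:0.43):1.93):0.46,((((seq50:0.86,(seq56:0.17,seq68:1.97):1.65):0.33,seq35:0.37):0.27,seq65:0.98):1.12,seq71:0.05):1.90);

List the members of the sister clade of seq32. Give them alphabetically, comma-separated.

seq32 attaches to the tree at the node subtending (seq32,(((seq42,seq80),seq38),seq54)).
The other lineage descending from that same node — the sister group — is (((seq42,seq80),seq38),seq54); its 4 tips in alphabetical order are the answer.

seq38, seq42, seq54, seq80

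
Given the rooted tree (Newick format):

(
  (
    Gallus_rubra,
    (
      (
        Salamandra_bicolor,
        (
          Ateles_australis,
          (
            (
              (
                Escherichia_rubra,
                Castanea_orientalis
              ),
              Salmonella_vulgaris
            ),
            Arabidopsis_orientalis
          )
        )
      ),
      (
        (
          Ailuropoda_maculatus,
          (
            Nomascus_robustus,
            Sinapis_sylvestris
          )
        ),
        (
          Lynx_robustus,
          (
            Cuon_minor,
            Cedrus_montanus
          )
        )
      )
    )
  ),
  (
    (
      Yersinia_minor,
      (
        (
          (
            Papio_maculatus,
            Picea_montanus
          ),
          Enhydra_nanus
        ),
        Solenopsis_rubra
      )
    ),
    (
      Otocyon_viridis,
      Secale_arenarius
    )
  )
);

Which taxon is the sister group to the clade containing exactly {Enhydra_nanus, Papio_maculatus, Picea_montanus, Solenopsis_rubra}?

The clade containing exactly {Enhydra_nanus, Papio_maculatus, Picea_montanus, Solenopsis_rubra} attaches to the tree at the node subtending (Yersinia_minor,(((Papio_maculatus,Picea_montanus),Enhydra_nanus),Solenopsis_rubra)).
The other lineage descending from that same node — the sister group — is the single tip Yersinia_minor.

Yersinia_minor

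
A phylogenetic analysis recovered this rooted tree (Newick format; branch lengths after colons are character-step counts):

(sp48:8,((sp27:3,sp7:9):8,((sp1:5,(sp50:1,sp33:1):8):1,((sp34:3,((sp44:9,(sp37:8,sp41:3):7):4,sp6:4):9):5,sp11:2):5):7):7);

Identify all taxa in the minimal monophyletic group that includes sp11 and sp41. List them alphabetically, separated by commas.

Tracing sp11: it sits inside ((sp34,((sp44,(sp37,sp41)),sp6)),sp11).
Tracing sp41: it sits inside (sp37,sp41).
The smallest clade enclosing both is ((sp34,((sp44,(sp37,sp41)),sp6)),sp11); the answer is its 6 terminal taxa in alphabetical order.

sp11, sp34, sp37, sp41, sp44, sp6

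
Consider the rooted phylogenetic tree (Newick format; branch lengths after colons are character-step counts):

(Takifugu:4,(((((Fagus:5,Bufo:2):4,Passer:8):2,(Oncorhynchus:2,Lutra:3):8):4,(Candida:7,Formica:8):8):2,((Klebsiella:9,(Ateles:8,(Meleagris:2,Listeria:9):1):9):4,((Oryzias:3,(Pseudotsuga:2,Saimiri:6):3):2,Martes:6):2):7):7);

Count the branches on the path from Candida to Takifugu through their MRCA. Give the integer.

5

The MRCA of Candida and Takifugu is the root of the tree.
From Candida up to that node: 4 branches. From Takifugu up to the same node: 1 branch. Total: 4 + 1 = 5.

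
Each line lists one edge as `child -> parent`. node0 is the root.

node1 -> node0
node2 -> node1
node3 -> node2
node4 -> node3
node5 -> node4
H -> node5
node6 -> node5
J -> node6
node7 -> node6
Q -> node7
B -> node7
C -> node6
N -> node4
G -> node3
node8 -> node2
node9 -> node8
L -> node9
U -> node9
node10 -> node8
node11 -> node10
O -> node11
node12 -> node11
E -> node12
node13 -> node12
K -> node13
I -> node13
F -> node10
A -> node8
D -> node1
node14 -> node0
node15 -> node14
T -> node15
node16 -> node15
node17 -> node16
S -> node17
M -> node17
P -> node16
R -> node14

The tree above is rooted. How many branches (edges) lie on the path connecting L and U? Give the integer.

2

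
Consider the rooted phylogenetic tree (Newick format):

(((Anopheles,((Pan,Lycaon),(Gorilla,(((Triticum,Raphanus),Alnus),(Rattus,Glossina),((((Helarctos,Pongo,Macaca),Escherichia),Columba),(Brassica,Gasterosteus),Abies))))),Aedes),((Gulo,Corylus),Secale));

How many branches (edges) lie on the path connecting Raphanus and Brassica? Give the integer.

6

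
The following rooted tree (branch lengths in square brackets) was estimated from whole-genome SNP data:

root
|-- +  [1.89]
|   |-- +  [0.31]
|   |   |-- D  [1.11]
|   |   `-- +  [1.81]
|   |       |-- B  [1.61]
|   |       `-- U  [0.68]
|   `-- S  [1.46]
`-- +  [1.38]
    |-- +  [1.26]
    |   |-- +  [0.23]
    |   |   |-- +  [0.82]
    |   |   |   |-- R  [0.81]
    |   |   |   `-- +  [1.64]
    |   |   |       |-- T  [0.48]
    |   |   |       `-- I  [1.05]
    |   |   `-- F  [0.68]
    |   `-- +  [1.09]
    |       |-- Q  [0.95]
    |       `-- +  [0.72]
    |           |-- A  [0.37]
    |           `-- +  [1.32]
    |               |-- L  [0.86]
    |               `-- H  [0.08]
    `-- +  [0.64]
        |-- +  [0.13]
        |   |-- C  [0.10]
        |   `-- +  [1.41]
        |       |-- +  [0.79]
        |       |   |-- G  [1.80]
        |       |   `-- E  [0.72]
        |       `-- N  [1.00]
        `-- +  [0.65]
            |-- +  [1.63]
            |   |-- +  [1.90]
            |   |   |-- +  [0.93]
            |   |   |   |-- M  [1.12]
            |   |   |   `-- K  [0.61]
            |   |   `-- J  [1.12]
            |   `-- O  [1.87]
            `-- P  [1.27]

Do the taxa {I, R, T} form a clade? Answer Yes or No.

The most recent common ancestor of these taxa subtends (R,(T,I)).
That clade has exactly 3 tips — every listed taxon and nothing else — so the group is monophyletic.

Yes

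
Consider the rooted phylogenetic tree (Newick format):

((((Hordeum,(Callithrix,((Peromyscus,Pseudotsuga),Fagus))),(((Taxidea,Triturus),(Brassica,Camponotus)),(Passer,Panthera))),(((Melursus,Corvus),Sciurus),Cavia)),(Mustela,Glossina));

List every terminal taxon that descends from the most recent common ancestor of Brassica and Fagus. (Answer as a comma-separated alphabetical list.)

Brassica, Callithrix, Camponotus, Fagus, Hordeum, Panthera, Passer, Peromyscus, Pseudotsuga, Taxidea, Triturus

Tracing Brassica: it sits inside (Brassica,Camponotus).
Tracing Fagus: it sits inside ((Peromyscus,Pseudotsuga),Fagus).
The smallest clade enclosing both is ((Hordeum,(Callithrix,((Peromyscus,Pseudotsuga),Fagus))),(((Taxidea,Triturus),(Brassica,Camponotus)),(Passer,Panthera))); the answer is its 11 terminal taxa in alphabetical order.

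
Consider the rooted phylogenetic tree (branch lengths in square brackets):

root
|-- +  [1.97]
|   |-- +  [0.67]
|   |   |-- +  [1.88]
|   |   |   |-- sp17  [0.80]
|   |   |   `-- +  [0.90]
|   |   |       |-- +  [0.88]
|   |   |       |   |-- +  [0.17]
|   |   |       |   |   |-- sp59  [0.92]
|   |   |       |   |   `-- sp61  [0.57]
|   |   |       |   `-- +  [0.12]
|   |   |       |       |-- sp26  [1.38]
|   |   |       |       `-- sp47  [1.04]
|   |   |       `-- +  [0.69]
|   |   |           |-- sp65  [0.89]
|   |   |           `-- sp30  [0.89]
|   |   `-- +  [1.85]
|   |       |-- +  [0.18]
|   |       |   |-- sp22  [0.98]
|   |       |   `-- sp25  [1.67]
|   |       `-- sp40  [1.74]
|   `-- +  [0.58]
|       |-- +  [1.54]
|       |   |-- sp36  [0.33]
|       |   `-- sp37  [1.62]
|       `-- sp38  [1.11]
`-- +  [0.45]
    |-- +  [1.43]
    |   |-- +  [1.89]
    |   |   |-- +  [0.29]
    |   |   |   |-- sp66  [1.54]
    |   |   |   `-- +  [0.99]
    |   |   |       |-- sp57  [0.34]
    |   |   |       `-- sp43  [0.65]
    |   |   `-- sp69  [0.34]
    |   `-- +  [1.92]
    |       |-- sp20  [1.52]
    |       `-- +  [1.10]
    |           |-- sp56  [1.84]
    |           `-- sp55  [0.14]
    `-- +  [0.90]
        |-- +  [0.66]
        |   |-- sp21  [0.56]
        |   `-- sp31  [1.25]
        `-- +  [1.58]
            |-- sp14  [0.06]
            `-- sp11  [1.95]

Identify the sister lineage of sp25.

sp25 attaches to the tree at the node subtending (sp22,sp25).
The other lineage descending from that same node — the sister group — is the single tip sp22.

sp22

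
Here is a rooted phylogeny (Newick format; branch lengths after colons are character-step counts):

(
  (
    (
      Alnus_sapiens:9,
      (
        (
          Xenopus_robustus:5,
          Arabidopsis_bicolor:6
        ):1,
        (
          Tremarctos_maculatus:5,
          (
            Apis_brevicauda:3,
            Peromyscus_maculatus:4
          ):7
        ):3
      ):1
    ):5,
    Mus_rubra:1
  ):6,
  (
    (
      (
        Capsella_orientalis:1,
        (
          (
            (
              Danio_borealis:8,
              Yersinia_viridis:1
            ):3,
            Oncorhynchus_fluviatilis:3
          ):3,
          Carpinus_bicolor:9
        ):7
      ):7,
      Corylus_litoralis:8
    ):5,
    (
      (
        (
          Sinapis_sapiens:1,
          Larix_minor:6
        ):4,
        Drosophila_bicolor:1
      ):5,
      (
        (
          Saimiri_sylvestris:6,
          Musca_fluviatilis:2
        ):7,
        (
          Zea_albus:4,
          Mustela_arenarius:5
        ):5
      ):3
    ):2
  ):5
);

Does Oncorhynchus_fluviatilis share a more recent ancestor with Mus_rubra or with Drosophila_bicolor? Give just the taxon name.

Drosophila_bicolor

The MRCA of Oncorhynchus_fluviatilis and Drosophila_bicolor subtends (((Capsella_orientalis,(((Danio_borealis,Yersinia_viridis),Oncorhynchus_fluviatilis),Carpinus_bicolor)),Corylus_litoralis),(((Sinapis_sapiens,Larix_minor),Drosophila_bicolor),((Saimiri_sylvestris,Musca_fluviatilis),(Zea_albus,Mustela_arenarius)))) (13 taxa).
The MRCA of Oncorhynchus_fluviatilis and Mus_rubra is the root, subtending the entire tree (20 taxa).
The first is nested inside the second, so Oncorhynchus_fluviatilis shares a more recent common ancestor with Drosophila_bicolor.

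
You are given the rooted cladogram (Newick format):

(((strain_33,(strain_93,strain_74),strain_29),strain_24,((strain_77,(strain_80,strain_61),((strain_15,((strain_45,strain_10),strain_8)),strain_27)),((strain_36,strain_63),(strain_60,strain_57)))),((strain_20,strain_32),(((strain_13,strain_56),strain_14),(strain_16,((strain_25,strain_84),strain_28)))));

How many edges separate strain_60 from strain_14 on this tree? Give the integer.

The MRCA of strain_60 and strain_14 is the root of the tree.
From strain_60 up to that node: 5 branches. From strain_14 up to the same node: 4 branches. Total: 5 + 4 = 9.

9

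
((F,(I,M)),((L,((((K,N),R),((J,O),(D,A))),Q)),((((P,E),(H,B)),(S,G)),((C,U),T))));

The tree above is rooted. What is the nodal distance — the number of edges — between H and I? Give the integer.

The MRCA of H and I is the root of the tree.
From H up to that node: 6 branches. From I up to the same node: 3 branches. Total: 6 + 3 = 9.

9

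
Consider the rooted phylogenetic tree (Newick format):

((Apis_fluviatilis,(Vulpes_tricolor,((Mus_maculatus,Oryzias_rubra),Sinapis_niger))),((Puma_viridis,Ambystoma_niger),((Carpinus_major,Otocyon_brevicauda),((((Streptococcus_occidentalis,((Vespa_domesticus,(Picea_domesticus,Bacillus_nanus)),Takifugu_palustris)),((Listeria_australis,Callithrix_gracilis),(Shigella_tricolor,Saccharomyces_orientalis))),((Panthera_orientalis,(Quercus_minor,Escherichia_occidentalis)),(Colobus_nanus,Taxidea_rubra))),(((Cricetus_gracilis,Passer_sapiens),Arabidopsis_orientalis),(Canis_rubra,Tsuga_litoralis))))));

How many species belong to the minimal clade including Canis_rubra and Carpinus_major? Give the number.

The MRCA of Canis_rubra and Carpinus_major is the node subtending ((Carpinus_major,Otocyon_brevicauda),((((Streptococcus_occidentalis,((Vespa_domesticus,(Picea_domesticus,Bacillus_nanus)),Takifugu_palustris)),((Listeria_australis,Callithrix_gracilis),(Shigella_tricolor,Saccharomyces_orientalis))),((Panthera_orientalis,(Quercus_minor,Escherichia_occidentalis)),(Colobus_nanus,Taxidea_rubra))),(((Cricetus_gracilis,Passer_sapiens),Arabidopsis_orientalis),(Canis_rubra,Tsuga_litoralis)))).
That clade contains 21 terminal taxa: Arabidopsis_orientalis, Bacillus_nanus, Callithrix_gracilis, Canis_rubra, Carpinus_major, Colobus_nanus, Cricetus_gracilis, Escherichia_occidentalis, Listeria_australis, Otocyon_brevicauda, Panthera_orientalis, Passer_sapiens, Picea_domesticus, Quercus_minor, Saccharomyces_orientalis, Shigella_tricolor, Streptococcus_occidentalis, Takifugu_palustris, Taxidea_rubra, Tsuga_litoralis, Vespa_domesticus.

21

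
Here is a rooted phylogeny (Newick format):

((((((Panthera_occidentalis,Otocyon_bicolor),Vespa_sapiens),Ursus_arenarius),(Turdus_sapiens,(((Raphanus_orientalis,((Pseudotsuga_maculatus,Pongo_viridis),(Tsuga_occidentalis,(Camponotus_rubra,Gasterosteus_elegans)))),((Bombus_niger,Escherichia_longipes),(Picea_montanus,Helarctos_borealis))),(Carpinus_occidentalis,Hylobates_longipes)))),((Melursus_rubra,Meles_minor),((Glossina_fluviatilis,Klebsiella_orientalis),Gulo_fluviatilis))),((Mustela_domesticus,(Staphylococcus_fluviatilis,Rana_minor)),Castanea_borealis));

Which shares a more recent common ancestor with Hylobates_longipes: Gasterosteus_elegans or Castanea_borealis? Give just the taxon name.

The MRCA of Hylobates_longipes and Gasterosteus_elegans subtends (((Raphanus_orientalis,((Pseudotsuga_maculatus,Pongo_viridis),(Tsuga_occidentalis,(Camponotus_rubra,Gasterosteus_elegans)))),((Bombus_niger,Escherichia_longipes),(Picea_montanus,Helarctos_borealis))),(Carpinus_occidentalis,Hylobates_longipes)) (12 taxa).
The MRCA of Hylobates_longipes and Castanea_borealis is the root, subtending the entire tree (26 taxa).
The first is nested inside the second, so Hylobates_longipes shares a more recent common ancestor with Gasterosteus_elegans.

Gasterosteus_elegans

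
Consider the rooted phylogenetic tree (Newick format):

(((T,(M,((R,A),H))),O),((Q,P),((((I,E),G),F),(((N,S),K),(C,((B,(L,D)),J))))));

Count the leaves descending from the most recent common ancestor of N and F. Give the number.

The MRCA of N and F is the node subtending ((((I,E),G),F),(((N,S),K),(C,((B,(L,D)),J)))).
That clade contains 12 terminal taxa: B, C, D, E, F, G, I, J, K, L, N, S.

12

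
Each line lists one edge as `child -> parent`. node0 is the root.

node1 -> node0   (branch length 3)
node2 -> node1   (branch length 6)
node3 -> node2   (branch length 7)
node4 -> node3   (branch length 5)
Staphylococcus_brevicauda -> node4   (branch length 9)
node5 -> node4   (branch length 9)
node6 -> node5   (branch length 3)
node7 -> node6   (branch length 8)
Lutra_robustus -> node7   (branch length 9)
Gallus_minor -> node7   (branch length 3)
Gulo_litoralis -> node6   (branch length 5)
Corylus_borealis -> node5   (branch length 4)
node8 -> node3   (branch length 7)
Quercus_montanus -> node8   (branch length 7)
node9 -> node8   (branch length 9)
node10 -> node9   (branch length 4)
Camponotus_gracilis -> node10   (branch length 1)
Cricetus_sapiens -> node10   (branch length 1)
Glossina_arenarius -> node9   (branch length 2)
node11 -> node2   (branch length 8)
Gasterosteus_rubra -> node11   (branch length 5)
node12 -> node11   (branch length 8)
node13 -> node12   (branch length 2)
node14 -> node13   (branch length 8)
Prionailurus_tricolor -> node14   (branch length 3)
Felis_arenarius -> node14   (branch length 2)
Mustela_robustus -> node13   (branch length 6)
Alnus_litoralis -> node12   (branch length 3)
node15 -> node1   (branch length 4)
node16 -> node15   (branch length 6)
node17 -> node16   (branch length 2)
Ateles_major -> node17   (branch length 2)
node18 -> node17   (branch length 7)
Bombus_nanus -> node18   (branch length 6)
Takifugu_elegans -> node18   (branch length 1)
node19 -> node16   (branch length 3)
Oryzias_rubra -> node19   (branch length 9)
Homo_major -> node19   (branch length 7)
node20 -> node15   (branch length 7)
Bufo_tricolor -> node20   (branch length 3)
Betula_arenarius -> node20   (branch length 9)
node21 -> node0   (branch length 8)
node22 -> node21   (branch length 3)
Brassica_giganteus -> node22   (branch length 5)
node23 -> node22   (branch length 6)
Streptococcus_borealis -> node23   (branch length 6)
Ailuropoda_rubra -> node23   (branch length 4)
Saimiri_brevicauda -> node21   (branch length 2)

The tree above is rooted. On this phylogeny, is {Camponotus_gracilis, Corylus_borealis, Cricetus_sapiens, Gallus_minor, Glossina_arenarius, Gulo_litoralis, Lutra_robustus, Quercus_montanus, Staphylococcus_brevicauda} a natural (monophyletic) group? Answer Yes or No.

Yes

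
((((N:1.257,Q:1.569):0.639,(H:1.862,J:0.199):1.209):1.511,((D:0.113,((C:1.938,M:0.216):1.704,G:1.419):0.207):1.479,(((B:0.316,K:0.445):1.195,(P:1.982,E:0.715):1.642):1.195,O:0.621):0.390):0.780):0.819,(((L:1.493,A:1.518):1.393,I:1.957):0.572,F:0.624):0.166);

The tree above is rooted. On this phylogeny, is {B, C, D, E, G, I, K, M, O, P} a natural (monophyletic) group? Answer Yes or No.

No

The MRCA of the listed taxa is the root, so the smallest clade containing them is the whole tree.
That clade also contains A, F, H, J, L, N, Q, which are not in the proposed group, so the group is not monophyletic.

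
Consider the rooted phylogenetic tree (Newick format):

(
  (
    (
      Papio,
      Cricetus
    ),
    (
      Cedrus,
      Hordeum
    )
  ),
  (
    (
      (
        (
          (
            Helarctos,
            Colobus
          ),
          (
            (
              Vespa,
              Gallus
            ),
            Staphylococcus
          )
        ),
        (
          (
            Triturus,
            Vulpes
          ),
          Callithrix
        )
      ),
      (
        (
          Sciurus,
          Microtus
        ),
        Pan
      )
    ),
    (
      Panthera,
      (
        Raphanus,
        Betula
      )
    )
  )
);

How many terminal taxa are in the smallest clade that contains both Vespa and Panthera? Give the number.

14

The MRCA of Vespa and Panthera is the node subtending (((((Helarctos,Colobus),((Vespa,Gallus),Staphylococcus)),((Triturus,Vulpes),Callithrix)),((Sciurus,Microtus),Pan)),(Panthera,(Raphanus,Betula))).
That clade contains 14 terminal taxa: Betula, Callithrix, Colobus, Gallus, Helarctos, Microtus, Pan, Panthera, Raphanus, Sciurus, Staphylococcus, Triturus, Vespa, Vulpes.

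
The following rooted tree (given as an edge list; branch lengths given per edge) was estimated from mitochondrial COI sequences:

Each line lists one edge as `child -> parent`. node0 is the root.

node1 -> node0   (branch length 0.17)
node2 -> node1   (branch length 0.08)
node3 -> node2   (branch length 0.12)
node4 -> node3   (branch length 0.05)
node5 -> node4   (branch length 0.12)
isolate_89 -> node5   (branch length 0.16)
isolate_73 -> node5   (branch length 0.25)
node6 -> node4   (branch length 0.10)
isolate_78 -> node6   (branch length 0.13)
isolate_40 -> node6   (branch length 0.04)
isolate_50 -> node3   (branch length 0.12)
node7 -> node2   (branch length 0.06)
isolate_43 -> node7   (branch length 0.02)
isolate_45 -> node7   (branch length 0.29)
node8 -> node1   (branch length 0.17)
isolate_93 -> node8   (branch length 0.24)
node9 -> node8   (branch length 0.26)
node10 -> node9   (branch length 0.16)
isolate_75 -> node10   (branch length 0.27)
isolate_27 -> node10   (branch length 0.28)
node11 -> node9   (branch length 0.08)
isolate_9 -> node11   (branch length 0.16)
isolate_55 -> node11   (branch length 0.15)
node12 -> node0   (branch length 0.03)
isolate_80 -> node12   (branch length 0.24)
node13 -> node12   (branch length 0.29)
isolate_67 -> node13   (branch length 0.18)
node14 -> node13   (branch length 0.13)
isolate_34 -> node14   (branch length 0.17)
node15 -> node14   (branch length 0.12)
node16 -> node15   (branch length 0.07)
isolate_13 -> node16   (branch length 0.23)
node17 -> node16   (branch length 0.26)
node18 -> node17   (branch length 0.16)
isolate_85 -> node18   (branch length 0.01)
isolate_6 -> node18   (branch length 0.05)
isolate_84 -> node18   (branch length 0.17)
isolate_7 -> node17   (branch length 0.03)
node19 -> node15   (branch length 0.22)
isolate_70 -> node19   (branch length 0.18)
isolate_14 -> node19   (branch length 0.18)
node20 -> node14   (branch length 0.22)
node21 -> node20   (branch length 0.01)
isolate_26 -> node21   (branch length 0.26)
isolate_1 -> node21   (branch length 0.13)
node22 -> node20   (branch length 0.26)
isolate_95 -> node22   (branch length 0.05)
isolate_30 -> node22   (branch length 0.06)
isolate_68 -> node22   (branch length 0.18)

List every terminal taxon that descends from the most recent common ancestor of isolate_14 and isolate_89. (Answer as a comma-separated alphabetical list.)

isolate_1, isolate_13, isolate_14, isolate_26, isolate_27, isolate_30, isolate_34, isolate_40, isolate_43, isolate_45, isolate_50, isolate_55, isolate_6, isolate_67, isolate_68, isolate_7, isolate_70, isolate_73, isolate_75, isolate_78, isolate_80, isolate_84, isolate_85, isolate_89, isolate_9, isolate_93, isolate_95

Tracing isolate_14: it sits inside (isolate_70,isolate_14).
Tracing isolate_89: it sits inside (isolate_89,isolate_73).
The smallest clade enclosing both is the whole tree (their MRCA is the root), so the answer is all 27 tips in alphabetical order.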